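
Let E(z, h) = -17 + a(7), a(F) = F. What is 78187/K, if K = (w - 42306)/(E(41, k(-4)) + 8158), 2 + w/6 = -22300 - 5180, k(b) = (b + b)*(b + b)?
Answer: -106177946/34533 ≈ -3074.7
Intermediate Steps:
k(b) = 4*b² (k(b) = (2*b)*(2*b) = 4*b²)
E(z, h) = -10 (E(z, h) = -17 + 7 = -10)
w = -164892 (w = -12 + 6*(-22300 - 5180) = -12 + 6*(-27480) = -12 - 164880 = -164892)
K = -34533/1358 (K = (-164892 - 42306)/(-10 + 8158) = -207198/8148 = -207198*1/8148 = -34533/1358 ≈ -25.429)
78187/K = 78187/(-34533/1358) = 78187*(-1358/34533) = -106177946/34533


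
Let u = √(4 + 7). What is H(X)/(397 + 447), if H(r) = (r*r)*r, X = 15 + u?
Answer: (15 + √11)³/844 ≈ 7.2811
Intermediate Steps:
u = √11 ≈ 3.3166
X = 15 + √11 ≈ 18.317
H(r) = r³ (H(r) = r²*r = r³)
H(X)/(397 + 447) = (15 + √11)³/(397 + 447) = (15 + √11)³/844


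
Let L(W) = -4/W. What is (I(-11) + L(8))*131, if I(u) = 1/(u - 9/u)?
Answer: -8777/112 ≈ -78.366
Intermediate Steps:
(I(-11) + L(8))*131 = (-11/(-9 + (-11)²) - 4/8)*131 = (-11/(-9 + 121) - 4*⅛)*131 = (-11/112 - ½)*131 = -67/112*131 = -8777/112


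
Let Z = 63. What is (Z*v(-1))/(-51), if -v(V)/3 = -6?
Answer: -378/17 ≈ -22.235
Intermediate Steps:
v(V) = 18 (v(V) = -3*(-6) = 18)
(Z*v(-1))/(-51) = (63*18)/(-51) = 1134*(-1/51) = -378/17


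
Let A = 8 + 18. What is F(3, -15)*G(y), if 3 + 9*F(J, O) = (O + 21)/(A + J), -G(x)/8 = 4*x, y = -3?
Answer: -864/29 ≈ -29.793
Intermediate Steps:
A = 26
G(x) = -32*x
F(J, O) = -⅓ + (21 + O)/(9*(26 + J)) (F(J, O) = -⅓ + ((O + 21)/(26 + J))/9 = -⅓ + ((21 + O)/(26 + J))/9 = -⅓ + (21 + O)/(9*(26 + J)))
F(3, -15)*G(y) = ((-57 - 15 - 3*3)/(9*(26 + 3)))*(-32*(-3)) = ((⅑)*(-57 - 15 - 9)/29)*96 = ((⅑)*(1/29)*(-81))*96 = -9/29*96 = -864/29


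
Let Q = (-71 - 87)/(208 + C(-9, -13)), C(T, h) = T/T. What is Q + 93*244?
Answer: 4742470/209 ≈ 22691.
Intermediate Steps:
C(T, h) = 1
Q = -158/209 (Q = (-71 - 87)/(208 + 1) = -158/209 ≈ -0.75598)
Q + 93*244 = -158/209 + 93*244 = -158/209 + 22692 = 4742470/209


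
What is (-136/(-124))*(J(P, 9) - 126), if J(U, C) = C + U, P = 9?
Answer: -3672/31 ≈ -118.45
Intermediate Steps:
(-136/(-124))*(J(P, 9) - 126) = (-136/(-124))*((9 + 9) - 126) = (-136*(-1/124))*(18 - 126) = (34/31)*(-108) = -3672/31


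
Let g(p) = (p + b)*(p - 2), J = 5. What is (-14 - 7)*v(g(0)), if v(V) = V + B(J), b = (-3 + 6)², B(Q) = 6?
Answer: 252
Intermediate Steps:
b = 9 (b = 3² = 9)
g(p) = (-2 + p)*(9 + p) (g(p) = (p + 9)*(p - 2) = (9 + p)*(-2 + p) = (-2 + p)*(9 + p))
v(V) = 6 + V (v(V) = V + 6 = 6 + V)
(-14 - 7)*v(g(0)) = (-14 - 7)*(6 + (-18 + 0² + 7*0)) = -21*(6 + (-18 + 0 + 0)) = -21*(6 - 18) = -21*(-12) = 252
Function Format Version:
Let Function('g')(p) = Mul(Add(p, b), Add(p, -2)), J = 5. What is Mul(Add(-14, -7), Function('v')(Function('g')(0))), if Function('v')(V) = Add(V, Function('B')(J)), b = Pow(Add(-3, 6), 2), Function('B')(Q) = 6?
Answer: 252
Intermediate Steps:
b = 9 (b = Pow(3, 2) = 9)
Function('g')(p) = Mul(Add(-2, p), Add(9, p)) (Function('g')(p) = Mul(Add(p, 9), Add(p, -2)) = Mul(Add(9, p), Add(-2, p)) = Mul(Add(-2, p), Add(9, p)))
Function('v')(V) = Add(6, V) (Function('v')(V) = Add(V, 6) = Add(6, V))
Mul(Add(-14, -7), Function('v')(Function('g')(0))) = Mul(Add(-14, -7), Add(6, Add(-18, Pow(0, 2), Mul(7, 0)))) = Mul(-21, Add(6, Add(-18, 0, 0))) = Mul(-21, Add(6, -18)) = Mul(-21, -12) = 252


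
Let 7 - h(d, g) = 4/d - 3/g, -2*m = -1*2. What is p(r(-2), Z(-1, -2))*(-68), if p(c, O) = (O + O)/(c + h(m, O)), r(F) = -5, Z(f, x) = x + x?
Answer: -2176/11 ≈ -197.82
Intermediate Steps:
m = 1 (m = -(-1)*2/2 = -½*(-2) = 1)
Z(f, x) = 2*x
h(d, g) = 7 - 4/d + 3/g (h(d, g) = 7 - (4/d - 3/g) = 7 - (-3/g + 4/d) = 7 + (-4/d + 3/g) = 7 - 4/d + 3/g)
p(c, O) = 2*O/(3 + c + 3/O) (p(c, O) = (O + O)/(c + (7 - 4/1 + 3/O)) = (2*O)/(c + (7 - 4*1 + 3/O)) = (2*O)/(c + (7 - 4 + 3/O)) = (2*O)/(c + (3 + 3/O)) = (2*O)/(3 + c + 3/O) = 2*O/(3 + c + 3/O))
p(r(-2), Z(-1, -2))*(-68) = (2*(2*(-2))²/(3 + 3*(2*(-2)) + (2*(-2))*(-5)))*(-68) = (2*(-4)²/(3 + 3*(-4) - 4*(-5)))*(-68) = (2*16/(3 - 12 + 20))*(-68) = (2*16/11)*(-68) = (2*16*(1/11))*(-68) = (32/11)*(-68) = -2176/11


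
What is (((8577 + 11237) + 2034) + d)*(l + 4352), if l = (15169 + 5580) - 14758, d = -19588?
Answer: 23375180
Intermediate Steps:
l = 5991 (l = 20749 - 14758 = 5991)
(((8577 + 11237) + 2034) + d)*(l + 4352) = (((8577 + 11237) + 2034) - 19588)*(5991 + 4352) = ((19814 + 2034) - 19588)*10343 = (21848 - 19588)*10343 = 2260*10343 = 23375180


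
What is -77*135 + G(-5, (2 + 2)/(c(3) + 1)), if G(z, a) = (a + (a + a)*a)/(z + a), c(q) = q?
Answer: -41583/4 ≈ -10396.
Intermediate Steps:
G(z, a) = (a + 2*a²)/(a + z) (G(z, a) = (a + (2*a)*a)/(a + z) = (a + 2*a²)/(a + z))
-77*135 + G(-5, (2 + 2)/(c(3) + 1)) = -77*135 + ((2 + 2)/(3 + 1))*(1 + 2*((2 + 2)/(3 + 1)))/((2 + 2)/(3 + 1) - 5) = -10395 + (4/4)*(1 + 2*(4/4))/(4/4 - 5) = -10395 + (4*(¼))*(1 + 2*(4*(¼)))/(4*(¼) - 5) = -10395 + 1*(1 + 2*1)/(1 - 5) = -10395 + 1*(1 + 2)/(-4) = -10395 + 1*(-¼)*3 = -10395 - ¾ = -41583/4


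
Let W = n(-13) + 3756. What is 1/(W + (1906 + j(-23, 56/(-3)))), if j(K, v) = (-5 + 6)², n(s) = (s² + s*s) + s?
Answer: 1/5988 ≈ 0.00016700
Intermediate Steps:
n(s) = s + 2*s² (n(s) = (s² + s²) + s = 2*s² + s = s + 2*s²)
j(K, v) = 1 (j(K, v) = 1² = 1)
W = 4081 (W = -13*(1 + 2*(-13)) + 3756 = -13*(1 - 26) + 3756 = -13*(-25) + 3756 = 325 + 3756 = 4081)
1/(W + (1906 + j(-23, 56/(-3)))) = 1/(4081 + (1906 + 1)) = 1/(4081 + 1907) = 1/5988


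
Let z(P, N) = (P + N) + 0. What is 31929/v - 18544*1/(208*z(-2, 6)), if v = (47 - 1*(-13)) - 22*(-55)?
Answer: 94189/33020 ≈ 2.8525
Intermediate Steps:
v = 1270 (v = (47 + 13) + 1210 = 60 + 1210 = 1270)
z(P, N) = N + P (z(P, N) = (N + P) + 0 = N + P)
31929/v - 18544*1/(208*z(-2, 6)) = 31929/1270 - 18544*1/(208*(6 - 2)) = 31929*(1/1270) - 18544/(208*4) = 31929/1270 - 18544/832 = 31929/1270 - 18544*1/832 = 31929/1270 - 1159/52 = 94189/33020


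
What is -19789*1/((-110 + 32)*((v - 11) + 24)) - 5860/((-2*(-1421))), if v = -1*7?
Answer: 26748929/665028 ≈ 40.222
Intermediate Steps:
v = -7
-19789*1/((-110 + 32)*((v - 11) + 24)) - 5860/((-2*(-1421))) = -19789*1/((-110 + 32)*((-7 - 11) + 24)) - 5860/((-2*(-1421))) = -19789*(-1/(78*(-18 + 24))) - 5860/2842 = -19789/(6*(-78)) - 5860*1/2842 = -19789/(-468) - 2930/1421 = -19789*(-1/468) - 2930/1421 = 19789/468 - 2930/1421 = 26748929/665028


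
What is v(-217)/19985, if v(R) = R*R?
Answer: 6727/2855 ≈ 2.3562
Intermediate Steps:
v(R) = R²
v(-217)/19985 = (-217)²/19985 = 47089*(1/19985) = 6727/2855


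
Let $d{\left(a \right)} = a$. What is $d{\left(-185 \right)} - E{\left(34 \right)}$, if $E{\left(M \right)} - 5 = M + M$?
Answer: $-258$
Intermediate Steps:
$E{\left(M \right)} = 5 + 2 M$ ($E{\left(M \right)} = 5 + \left(M + M\right) = 5 + 2 M$)
$d{\left(-185 \right)} - E{\left(34 \right)} = -185 - \left(5 + 2 \cdot 34\right) = -185 - \left(5 + 68\right) = -185 - 73 = -258$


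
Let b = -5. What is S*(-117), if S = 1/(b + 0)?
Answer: 117/5 ≈ 23.400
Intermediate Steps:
S = -1/5 (S = 1/(-5 + 0) = 1/(-5) = -1/5 ≈ -0.20000)
S*(-117) = -1/5*(-117) = 117/5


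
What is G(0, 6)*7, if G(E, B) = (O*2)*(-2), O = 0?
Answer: 0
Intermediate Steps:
G(E, B) = 0 (G(E, B) = (0*2)*(-2) = 0*(-2) = 0)
G(0, 6)*7 = 0*7 = 0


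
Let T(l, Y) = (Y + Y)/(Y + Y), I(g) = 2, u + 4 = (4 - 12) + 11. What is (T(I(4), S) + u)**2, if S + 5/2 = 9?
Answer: 0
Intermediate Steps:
u = -1 (u = -4 + ((4 - 12) + 11) = -4 + (-8 + 11) = -4 + 3 = -1)
S = 13/2 (S = -5/2 + 9 = 13/2 ≈ 6.5000)
T(l, Y) = 1 (T(l, Y) = (2*Y)/((2*Y)) = (2*Y)*(1/(2*Y)) = 1)
(T(I(4), S) + u)**2 = (1 - 1)**2 = 0**2 = 0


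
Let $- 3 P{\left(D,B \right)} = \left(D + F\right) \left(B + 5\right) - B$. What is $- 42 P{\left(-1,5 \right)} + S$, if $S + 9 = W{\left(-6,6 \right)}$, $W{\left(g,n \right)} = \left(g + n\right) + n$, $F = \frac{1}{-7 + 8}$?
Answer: $-73$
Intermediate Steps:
$F = 1$ ($F = 1^{-1} = 1$)
$W{\left(g,n \right)} = g + 2 n$
$P{\left(D,B \right)} = \frac{B}{3} - \frac{\left(1 + D\right) \left(5 + B\right)}{3}$ ($P{\left(D,B \right)} = - \frac{\left(D + 1\right) \left(B + 5\right) - B}{3} = - \frac{\left(1 + D\right) \left(5 + B\right) - B}{3} = - \frac{- B + \left(1 + D\right) \left(5 + B\right)}{3} = \frac{B}{3} - \frac{\left(1 + D\right) \left(5 + B\right)}{3}$)
$S = -3$ ($S = -9 + \left(-6 + 2 \cdot 6\right) = -9 + \left(-6 + 12\right) = -9 + 6 = -3$)
$- 42 P{\left(-1,5 \right)} + S = - 42 \left(- \frac{5}{3} - - \frac{5}{3} - \frac{5}{3} \left(-1\right)\right) - 3 = - 42 \left(- \frac{5}{3} + \frac{5}{3} + \frac{5}{3}\right) - 3 = \left(-42\right) \frac{5}{3} - 3 = -70 - 3 = -73$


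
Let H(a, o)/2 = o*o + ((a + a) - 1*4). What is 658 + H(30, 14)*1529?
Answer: 771274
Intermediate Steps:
H(a, o) = -8 + 2*o² + 4*a (H(a, o) = 2*(o*o + ((a + a) - 1*4)) = 2*(o² + (2*a - 4)) = 2*(o² + (-4 + 2*a)) = 2*(-4 + o² + 2*a) = -8 + 2*o² + 4*a)
658 + H(30, 14)*1529 = 658 + (-8 + 2*14² + 4*30)*1529 = 658 + (-8 + 2*196 + 120)*1529 = 658 + (-8 + 392 + 120)*1529 = 658 + 504*1529 = 658 + 770616 = 771274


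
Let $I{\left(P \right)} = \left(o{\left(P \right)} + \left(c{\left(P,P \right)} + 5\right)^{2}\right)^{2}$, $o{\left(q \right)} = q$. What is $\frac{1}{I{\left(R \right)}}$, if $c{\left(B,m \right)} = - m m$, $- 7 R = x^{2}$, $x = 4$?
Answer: $\frac{5764801}{28804689} \approx 0.20013$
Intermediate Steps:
$R = - \frac{16}{7}$ ($R = - \frac{4^{2}}{7} = \left(- \frac{1}{7}\right) 16 = - \frac{16}{7} \approx -2.2857$)
$c{\left(B,m \right)} = - m^{2}$
$I{\left(P \right)} = \left(P + \left(5 - P^{2}\right)^{2}\right)^{2}$ ($I{\left(P \right)} = \left(P + \left(- P^{2} + 5\right)^{2}\right)^{2} = \left(P + \left(5 - P^{2}\right)^{2}\right)^{2}$)
$\frac{1}{I{\left(R \right)}} = \frac{1}{\left(- \frac{16}{7} + \left(-5 + \left(- \frac{16}{7}\right)^{2}\right)^{2}\right)^{2}} = \frac{1}{\left(- \frac{16}{7} + \left(-5 + \frac{256}{49}\right)^{2}\right)^{2}} = \frac{1}{\left(- \frac{16}{7} + \left(\frac{11}{49}\right)^{2}\right)^{2}} = \frac{1}{\left(- \frac{16}{7} + \frac{121}{2401}\right)^{2}} = \frac{1}{\left(- \frac{5367}{2401}\right)^{2}} = \frac{1}{\frac{28804689}{5764801}} = \frac{5764801}{28804689}$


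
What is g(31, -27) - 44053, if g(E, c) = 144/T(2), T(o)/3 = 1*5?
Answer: -220217/5 ≈ -44043.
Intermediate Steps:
T(o) = 15 (T(o) = 3*(1*5) = 3*5 = 15)
g(E, c) = 48/5 (g(E, c) = 144/15 = 144*(1/15) = 48/5)
g(31, -27) - 44053 = 48/5 - 44053 = -220217/5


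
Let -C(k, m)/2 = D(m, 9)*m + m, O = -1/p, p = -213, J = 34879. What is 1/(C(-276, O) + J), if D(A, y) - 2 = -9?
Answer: 71/2476413 ≈ 2.8671e-5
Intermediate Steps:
D(A, y) = -7 (D(A, y) = 2 - 9 = -7)
O = 1/213 (O = -1/(-213) = -1*(-1/213) = 1/213 ≈ 0.0046948)
C(k, m) = 12*m (C(k, m) = -2*(-7*m + m) = -(-12)*m = 12*m)
1/(C(-276, O) + J) = 1/(12*(1/213) + 34879) = 1/(4/71 + 34879) = 1/(2476413/71) = 71/2476413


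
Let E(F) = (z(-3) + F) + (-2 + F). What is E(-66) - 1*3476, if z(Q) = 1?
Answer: -3609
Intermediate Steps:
E(F) = -1 + 2*F (E(F) = (1 + F) + (-2 + F) = -1 + 2*F)
E(-66) - 1*3476 = (-1 + 2*(-66)) - 1*3476 = (-1 - 132) - 3476 = -133 - 3476 = -3609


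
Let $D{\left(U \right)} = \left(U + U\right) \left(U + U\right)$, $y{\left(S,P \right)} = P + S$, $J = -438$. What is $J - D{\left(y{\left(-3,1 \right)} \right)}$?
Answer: $-454$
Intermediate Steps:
$D{\left(U \right)} = 4 U^{2}$ ($D{\left(U \right)} = 2 U 2 U = 4 U^{2}$)
$J - D{\left(y{\left(-3,1 \right)} \right)} = -438 - 4 \left(1 - 3\right)^{2} = -438 - 4 \left(-2\right)^{2} = -438 - 4 \cdot 4 = -438 - 16 = -454$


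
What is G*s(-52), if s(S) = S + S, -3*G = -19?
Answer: -1976/3 ≈ -658.67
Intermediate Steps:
G = 19/3 (G = -⅓*(-19) = 19/3 ≈ 6.3333)
s(S) = 2*S
G*s(-52) = 19*(2*(-52))/3 = (19/3)*(-104) = -1976/3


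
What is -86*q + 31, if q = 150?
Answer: -12869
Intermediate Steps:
-86*q + 31 = -86*150 + 31 = -12900 + 31 = -12869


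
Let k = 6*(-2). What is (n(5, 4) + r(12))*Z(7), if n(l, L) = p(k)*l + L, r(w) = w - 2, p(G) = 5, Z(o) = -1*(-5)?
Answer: 195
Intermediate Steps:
Z(o) = 5
k = -12
r(w) = -2 + w
n(l, L) = L + 5*l (n(l, L) = 5*l + L = L + 5*l)
(n(5, 4) + r(12))*Z(7) = ((4 + 5*5) + (-2 + 12))*5 = ((4 + 25) + 10)*5 = (29 + 10)*5 = 39*5 = 195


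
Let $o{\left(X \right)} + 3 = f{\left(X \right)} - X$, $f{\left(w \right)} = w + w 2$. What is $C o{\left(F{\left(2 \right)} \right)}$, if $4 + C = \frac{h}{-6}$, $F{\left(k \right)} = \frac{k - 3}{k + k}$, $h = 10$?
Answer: $\frac{119}{6} \approx 19.833$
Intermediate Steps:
$f{\left(w \right)} = 3 w$ ($f{\left(w \right)} = w + 2 w = 3 w$)
$F{\left(k \right)} = \frac{-3 + k}{2 k}$
$C = - \frac{17}{3}$ ($C = -4 + \frac{10}{-6} = -4 + 10 \left(- \frac{1}{6}\right) = -4 - \frac{5}{3} = - \frac{17}{3} \approx -5.6667$)
$o{\left(X \right)} = -3 + 2 X$ ($o{\left(X \right)} = -3 + \left(3 X - X\right) = -3 + 2 X$)
$C o{\left(F{\left(2 \right)} \right)} = - \frac{17 \left(-3 + 2 \frac{-3 + 2}{2 \cdot 2}\right)}{3} = - \frac{17 \left(-3 + 2 \cdot \frac{1}{2} \cdot \frac{1}{2} \left(-1\right)\right)}{3} = - \frac{17 \left(-3 + 2 \left(- \frac{1}{4}\right)\right)}{3} = - \frac{17 \left(-3 - \frac{1}{2}\right)}{3} = \left(- \frac{17}{3}\right) \left(- \frac{7}{2}\right) = \frac{119}{6}$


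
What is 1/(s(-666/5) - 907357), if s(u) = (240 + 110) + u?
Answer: -5/4535701 ≈ -1.1024e-6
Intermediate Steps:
s(u) = 350 + u
1/(s(-666/5) - 907357) = 1/((350 - 666/5) - 907357) = 1/(1084/5 - 907357) = 1/(-4535701/5) = -5/4535701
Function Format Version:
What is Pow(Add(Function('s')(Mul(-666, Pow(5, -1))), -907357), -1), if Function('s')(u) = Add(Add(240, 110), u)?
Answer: Rational(-5, 4535701) ≈ -1.1024e-6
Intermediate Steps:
Function('s')(u) = Add(350, u)
Pow(Add(Function('s')(Mul(-666, Pow(5, -1))), -907357), -1) = Pow(Add(Add(350, Mul(-666, Pow(5, -1))), -907357), -1) = Pow(Add(Add(350, Mul(-666, Rational(1, 5))), -907357), -1) = Pow(Add(Add(350, Rational(-666, 5)), -907357), -1) = Pow(Add(Rational(1084, 5), -907357), -1) = Pow(Rational(-4535701, 5), -1) = Rational(-5, 4535701)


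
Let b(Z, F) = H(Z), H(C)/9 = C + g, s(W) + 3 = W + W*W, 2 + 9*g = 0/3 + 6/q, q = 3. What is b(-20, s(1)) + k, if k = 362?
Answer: 182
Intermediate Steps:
g = 0 (g = -2/9 + (0/3 + 6/3)/9 = -2/9 + (0*(⅓) + 6*(⅓))/9 = -2/9 + (0 + 2)/9 = -2/9 + (⅑)*2 = -2/9 + 2/9 = 0)
s(W) = -3 + W + W² (s(W) = -3 + (W + W*W) = -3 + (W + W²) = -3 + W + W²)
H(C) = 9*C (H(C) = 9*(C + 0) = 9*C)
b(Z, F) = 9*Z
b(-20, s(1)) + k = 9*(-20) + 362 = -180 + 362 = 182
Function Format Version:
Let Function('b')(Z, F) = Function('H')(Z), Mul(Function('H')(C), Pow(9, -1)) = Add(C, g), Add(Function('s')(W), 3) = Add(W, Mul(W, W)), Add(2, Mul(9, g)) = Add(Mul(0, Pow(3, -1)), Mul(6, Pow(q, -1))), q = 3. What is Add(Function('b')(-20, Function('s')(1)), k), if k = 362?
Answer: 182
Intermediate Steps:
g = 0 (g = Add(Rational(-2, 9), Mul(Rational(1, 9), Add(Mul(0, Pow(3, -1)), Mul(6, Pow(3, -1))))) = Add(Rational(-2, 9), Mul(Rational(1, 9), Add(Mul(0, Rational(1, 3)), Mul(6, Rational(1, 3))))) = Add(Rational(-2, 9), Mul(Rational(1, 9), Add(0, 2))) = Add(Rational(-2, 9), Mul(Rational(1, 9), 2)) = Add(Rational(-2, 9), Rational(2, 9)) = 0)
Function('s')(W) = Add(-3, W, Pow(W, 2)) (Function('s')(W) = Add(-3, Add(W, Mul(W, W))) = Add(-3, Add(W, Pow(W, 2))) = Add(-3, W, Pow(W, 2)))
Function('H')(C) = Mul(9, C) (Function('H')(C) = Mul(9, Add(C, 0)) = Mul(9, C))
Function('b')(Z, F) = Mul(9, Z)
Add(Function('b')(-20, Function('s')(1)), k) = Add(Mul(9, -20), 362) = Add(-180, 362) = 182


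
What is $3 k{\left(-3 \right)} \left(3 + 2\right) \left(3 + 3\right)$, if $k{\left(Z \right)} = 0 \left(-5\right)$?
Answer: $0$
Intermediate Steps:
$k{\left(Z \right)} = 0$
$3 k{\left(-3 \right)} \left(3 + 2\right) \left(3 + 3\right) = 3 \cdot 0 \left(3 + 2\right) \left(3 + 3\right) = 0 \cdot 5 \cdot 6 = 0 \cdot 30 = 0$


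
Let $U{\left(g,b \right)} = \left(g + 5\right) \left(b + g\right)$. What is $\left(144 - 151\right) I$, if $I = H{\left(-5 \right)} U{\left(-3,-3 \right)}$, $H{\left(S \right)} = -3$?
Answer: $-252$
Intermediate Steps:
$U{\left(g,b \right)} = \left(5 + g\right) \left(b + g\right)$
$I = 36$ ($I = - 3 \left(\left(-3\right)^{2} + 5 \left(-3\right) + 5 \left(-3\right) - -9\right) = - 3 \left(9 - 15 - 15 + 9\right) = \left(-3\right) \left(-12\right) = 36$)
$\left(144 - 151\right) I = \left(144 - 151\right) 36 = \left(-7\right) 36 = -252$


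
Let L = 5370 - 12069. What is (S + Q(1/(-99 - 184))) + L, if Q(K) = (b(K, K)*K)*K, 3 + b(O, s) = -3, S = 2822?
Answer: -310505059/80089 ≈ -3877.0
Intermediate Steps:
L = -6699
b(O, s) = -6 (b(O, s) = -3 - 3 = -6)
Q(K) = -6*K² (Q(K) = (-6*K)*K = -6*K²)
(S + Q(1/(-99 - 184))) + L = (2822 - 6/(-99 - 184)²) - 6699 = (2822 - 6*(1/(-283))²) - 6699 = (2822 - 6*(-1/283)²) - 6699 = (2822 - 6*1/80089) - 6699 = (2822 - 6/80089) - 6699 = 226011152/80089 - 6699 = -310505059/80089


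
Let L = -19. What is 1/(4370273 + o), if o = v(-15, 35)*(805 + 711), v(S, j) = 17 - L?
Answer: 1/4424849 ≈ 2.2600e-7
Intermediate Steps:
v(S, j) = 36 (v(S, j) = 17 - 1*(-19) = 17 + 19 = 36)
o = 54576 (o = 36*(805 + 711) = 36*1516 = 54576)
1/(4370273 + o) = 1/(4370273 + 54576) = 1/4424849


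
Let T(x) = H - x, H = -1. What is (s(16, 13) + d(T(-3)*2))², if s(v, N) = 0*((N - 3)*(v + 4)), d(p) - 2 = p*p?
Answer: 324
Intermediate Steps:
T(x) = -1 - x
d(p) = 2 + p² (d(p) = 2 + p*p = 2 + p²)
s(v, N) = 0 (s(v, N) = 0*((-3 + N)*(4 + v)) = 0)
(s(16, 13) + d(T(-3)*2))² = (0 + (2 + ((-1 - 1*(-3))*2)²))² = (0 + (2 + ((-1 + 3)*2)²))² = (0 + (2 + (2*2)²))² = (0 + (2 + 4²))² = (0 + (2 + 16))² = (0 + 18)² = 18² = 324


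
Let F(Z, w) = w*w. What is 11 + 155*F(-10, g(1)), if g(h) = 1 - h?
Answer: 11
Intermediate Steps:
F(Z, w) = w²
11 + 155*F(-10, g(1)) = 11 + 155*(1 - 1*1)² = 11 + 155*(1 - 1)² = 11 + 155*0² = 11 + 155*0 = 11 + 0 = 11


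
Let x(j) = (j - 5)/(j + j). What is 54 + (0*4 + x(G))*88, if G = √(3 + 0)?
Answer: 98 - 220*√3/3 ≈ -29.017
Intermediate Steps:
G = √3 ≈ 1.7320
x(j) = (-5 + j)/(2*j) (x(j) = (-5 + j)/((2*j)) = (-5 + j)*(1/(2*j)) = (-5 + j)/(2*j))
54 + (0*4 + x(G))*88 = 54 + (0*4 + (-5 + √3)/(2*(√3)))*88 = 54 + (0 + (√3/3)*(-5 + √3)/2)*88 = 54 + (0 + √3*(-5 + √3)/6)*88 = 54 + (√3*(-5 + √3)/6)*88 = 54 + 44*√3*(-5 + √3)/3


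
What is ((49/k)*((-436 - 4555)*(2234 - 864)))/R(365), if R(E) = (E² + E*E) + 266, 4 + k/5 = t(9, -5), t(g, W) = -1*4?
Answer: 33504583/1066864 ≈ 31.405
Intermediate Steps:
t(g, W) = -4
k = -40 (k = -20 + 5*(-4) = -20 - 20 = -40)
R(E) = 266 + 2*E² (R(E) = (E² + E²) + 266 = 2*E² + 266 = 266 + 2*E²)
((49/k)*((-436 - 4555)*(2234 - 864)))/R(365) = ((49/(-40))*((-436 - 4555)*(2234 - 864)))/(266 + 2*365²) = ((49*(-1/40))*(-4991*1370))/(266 + 2*133225) = (-49/40*(-6837670))/(266 + 266450) = (33504583/4)/266716 = (33504583/4)*(1/266716) = 33504583/1066864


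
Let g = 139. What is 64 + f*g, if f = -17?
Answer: -2299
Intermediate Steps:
64 + f*g = 64 - 17*139 = 64 - 2363 = -2299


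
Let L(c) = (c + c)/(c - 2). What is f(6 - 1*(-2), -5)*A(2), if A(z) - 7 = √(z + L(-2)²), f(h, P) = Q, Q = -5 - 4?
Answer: -63 - 9*√3 ≈ -78.589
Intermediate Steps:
Q = -9
f(h, P) = -9
L(c) = 2*c/(-2 + c) (L(c) = (2*c)/(-2 + c) = 2*c/(-2 + c))
A(z) = 7 + √(1 + z) (A(z) = 7 + √(z + (2*(-2)/(-2 - 2))²) = 7 + √(z + (2*(-2)/(-4))²) = 7 + √(z + (2*(-2)*(-¼))²) = 7 + √(z + 1²) = 7 + √(z + 1) = 7 + √(1 + z))
f(6 - 1*(-2), -5)*A(2) = -9*(7 + √(1 + 2)) = -9*(7 + √3) = -63 - 9*√3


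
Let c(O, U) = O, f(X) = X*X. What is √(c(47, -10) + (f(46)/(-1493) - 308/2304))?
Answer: √58353485467/35832 ≈ 6.7416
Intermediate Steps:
f(X) = X²
√(c(47, -10) + (f(46)/(-1493) - 308/2304)) = √(47 + (46²/(-1493) - 308/2304)) = √(47 + (2116*(-1/1493) - 308*1/2304)) = √(47 + (-2116/1493 - 77/576)) = √(47 - 1333777/859968) = √(39084719/859968) = √58353485467/35832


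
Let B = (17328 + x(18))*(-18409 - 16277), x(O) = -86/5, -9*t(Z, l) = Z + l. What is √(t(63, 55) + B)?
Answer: 7*I*√2757133570/15 ≈ 24504.0*I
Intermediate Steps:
t(Z, l) = -Z/9 - l/9 (t(Z, l) = -(Z + l)/9 = -Z/9 - l/9)
x(O) = -86/5 (x(O) = -86*⅕ = -86/5)
B = -3002212044/5 (B = (17328 - 86/5)*(-18409 - 16277) = (86554/5)*(-34686) = -3002212044/5 ≈ -6.0044e+8)
√(t(63, 55) + B) = √((-⅑*63 - ⅑*55) - 3002212044/5) = √((-7 - 55/9) - 3002212044/5) = √(-118/9 - 3002212044/5) = √(-27019908986/45) = 7*I*√2757133570/15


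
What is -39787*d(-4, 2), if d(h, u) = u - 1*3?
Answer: 39787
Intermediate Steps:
d(h, u) = -3 + u (d(h, u) = u - 3 = -3 + u)
-39787*d(-4, 2) = -39787*(-3 + 2) = -39787*(-1) = 39787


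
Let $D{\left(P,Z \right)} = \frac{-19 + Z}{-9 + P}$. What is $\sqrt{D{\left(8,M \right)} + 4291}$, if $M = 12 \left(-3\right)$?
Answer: $\sqrt{4346} \approx 65.924$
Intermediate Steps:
$M = -36$
$D{\left(P,Z \right)} = \frac{-19 + Z}{-9 + P}$
$\sqrt{D{\left(8,M \right)} + 4291} = \sqrt{\frac{-19 - 36}{-9 + 8} + 4291} = \sqrt{\frac{1}{-1} \left(-55\right) + 4291} = \sqrt{\left(-1\right) \left(-55\right) + 4291} = \sqrt{55 + 4291} = \sqrt{4346}$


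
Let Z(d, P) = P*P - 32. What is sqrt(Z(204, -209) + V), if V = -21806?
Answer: 3*sqrt(2427) ≈ 147.79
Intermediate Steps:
Z(d, P) = -32 + P**2 (Z(d, P) = P**2 - 32 = -32 + P**2)
sqrt(Z(204, -209) + V) = sqrt((-32 + (-209)**2) - 21806) = sqrt((-32 + 43681) - 21806) = sqrt(43649 - 21806) = sqrt(21843) = 3*sqrt(2427)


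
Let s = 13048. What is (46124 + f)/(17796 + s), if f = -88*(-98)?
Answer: 13687/7711 ≈ 1.7750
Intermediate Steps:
f = 8624
(46124 + f)/(17796 + s) = (46124 + 8624)/(17796 + 13048) = 54748/30844 = 54748*(1/30844) = 13687/7711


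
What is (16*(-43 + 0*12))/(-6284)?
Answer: 172/1571 ≈ 0.10948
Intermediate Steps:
(16*(-43 + 0*12))/(-6284) = (16*(-43 + 0))*(-1/6284) = (16*(-43))*(-1/6284) = -688*(-1/6284) = 172/1571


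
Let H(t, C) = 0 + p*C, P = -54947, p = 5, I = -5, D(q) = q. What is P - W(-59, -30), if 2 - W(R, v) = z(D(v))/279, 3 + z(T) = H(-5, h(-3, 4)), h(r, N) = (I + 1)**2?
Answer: -15330694/279 ≈ -54949.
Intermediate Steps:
h(r, N) = 16 (h(r, N) = (-5 + 1)**2 = (-4)**2 = 16)
H(t, C) = 5*C (H(t, C) = 0 + 5*C = 5*C)
z(T) = 77 (z(T) = -3 + 5*16 = -3 + 80 = 77)
W(R, v) = 481/279 (W(R, v) = 2 - 77/279 = 481/279)
P - W(-59, -30) = -54947 - 1*481/279 = -54947 - 481/279 = -15330694/279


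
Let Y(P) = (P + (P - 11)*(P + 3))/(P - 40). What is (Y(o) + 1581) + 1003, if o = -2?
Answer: 36181/14 ≈ 2584.4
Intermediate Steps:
Y(P) = (P + (-11 + P)*(3 + P))/(-40 + P)
(Y(o) + 1581) + 1003 = ((-33 + (-2)² - 7*(-2))/(-40 - 2) + 1581) + 1003 = ((-33 + 4 + 14)/(-42) + 1581) + 1003 = (-1/42*(-15) + 1581) + 1003 = (5/14 + 1581) + 1003 = 22139/14 + 1003 = 36181/14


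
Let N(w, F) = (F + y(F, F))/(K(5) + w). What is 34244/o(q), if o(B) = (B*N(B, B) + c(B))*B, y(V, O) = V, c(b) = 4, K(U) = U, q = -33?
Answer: 479416/34089 ≈ 14.064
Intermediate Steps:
N(w, F) = 2*F/(5 + w) (N(w, F) = (F + F)/(5 + w) = (2*F)/(5 + w) = 2*F/(5 + w))
o(B) = B*(4 + 2*B²/(5 + B)) (o(B) = (B*(2*B/(5 + B)) + 4)*B = (2*B²/(5 + B) + 4)*B = (4 + 2*B²/(5 + B))*B = B*(4 + 2*B²/(5 + B)))
34244/o(q) = 34244/((2*(-33)*(10 + (-33)² + 2*(-33))/(5 - 33))) = 34244/((2*(-33)*(10 + 1089 - 66)/(-28))) = 34244/((2*(-33)*(-1/28)*1033)) = 34244/(34089/14) = 34244*(14/34089) = 479416/34089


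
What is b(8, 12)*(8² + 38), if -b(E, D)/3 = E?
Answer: -2448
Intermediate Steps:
b(E, D) = -3*E
b(8, 12)*(8² + 38) = (-3*8)*(8² + 38) = -24*(64 + 38) = -24*102 = -2448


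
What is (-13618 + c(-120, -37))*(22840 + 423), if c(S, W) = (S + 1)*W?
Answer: -214368545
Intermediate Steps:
c(S, W) = W*(1 + S) (c(S, W) = (1 + S)*W = W*(1 + S))
(-13618 + c(-120, -37))*(22840 + 423) = (-13618 - 37*(1 - 120))*(22840 + 423) = (-13618 - 37*(-119))*23263 = (-13618 + 4403)*23263 = -9215*23263 = -214368545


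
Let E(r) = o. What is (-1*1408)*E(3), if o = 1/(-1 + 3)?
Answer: -704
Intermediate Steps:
o = ½ (o = 1/2 = ½ ≈ 0.50000)
E(r) = ½
(-1*1408)*E(3) = -1*1408*(½) = -1408*½ = -704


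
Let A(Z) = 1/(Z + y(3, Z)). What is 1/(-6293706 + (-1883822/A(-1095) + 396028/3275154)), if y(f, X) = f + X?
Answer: 1637577/6736377699923630 ≈ 2.4309e-10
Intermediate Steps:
y(f, X) = X + f
A(Z) = 1/(3 + 2*Z) (A(Z) = 1/(Z + (Z + 3)) = 1/(Z + (3 + Z)) = 1/(3 + 2*Z))
1/(-6293706 + (-1883822/A(-1095) + 396028/3275154)) = 1/(-6293706 + (-1883822/(1/(3 + 2*(-1095))) + 396028/3275154)) = 1/(-6293706 + (-1883822/(1/(3 - 2190)) + 396028*(1/3275154))) = 1/(-6293706 + (-1883822/(1/(-2187)) + 198014/1637577)) = 1/(-6293706 + (-1883822/(-1/2187) + 198014/1637577)) = 1/(-6293706 + (-1883822*(-2187) + 198014/1637577)) = 1/(-6293706 + (4119918714 + 198014/1637577)) = 1/(-6293706 + 6746684128113992/1637577) = 1/(6736377699923630/1637577) = 1637577/6736377699923630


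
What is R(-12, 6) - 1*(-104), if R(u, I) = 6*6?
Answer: 140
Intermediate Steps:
R(u, I) = 36
R(-12, 6) - 1*(-104) = 36 - 1*(-104) = 36 + 104 = 140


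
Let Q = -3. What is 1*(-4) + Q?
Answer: -7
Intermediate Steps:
1*(-4) + Q = 1*(-4) - 3 = -4 - 3 = -7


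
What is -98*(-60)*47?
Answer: 276360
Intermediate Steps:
-98*(-60)*47 = 5880*47 = 276360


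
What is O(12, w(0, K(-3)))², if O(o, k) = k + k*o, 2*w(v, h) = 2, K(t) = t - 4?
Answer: 169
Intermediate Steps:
K(t) = -4 + t
w(v, h) = 1 (w(v, h) = (½)*2 = 1)
O(12, w(0, K(-3)))² = (1*(1 + 12))² = (1*13)² = 13² = 169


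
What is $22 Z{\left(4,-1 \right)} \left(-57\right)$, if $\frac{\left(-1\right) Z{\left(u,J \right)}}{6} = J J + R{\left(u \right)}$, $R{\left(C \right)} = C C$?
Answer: $127908$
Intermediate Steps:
$R{\left(C \right)} = C^{2}$
$Z{\left(u,J \right)} = - 6 J^{2} - 6 u^{2}$ ($Z{\left(u,J \right)} = - 6 \left(J J + u^{2}\right) = - 6 \left(J^{2} + u^{2}\right) = - 6 J^{2} - 6 u^{2}$)
$22 Z{\left(4,-1 \right)} \left(-57\right) = 22 \left(- 6 \left(-1\right)^{2} - 6 \cdot 4^{2}\right) \left(-57\right) = 22 \left(\left(-6\right) 1 - 96\right) \left(-57\right) = 22 \left(-6 - 96\right) \left(-57\right) = 22 \left(-102\right) \left(-57\right) = \left(-2244\right) \left(-57\right) = 127908$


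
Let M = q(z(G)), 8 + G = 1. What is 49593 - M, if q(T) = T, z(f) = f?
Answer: 49600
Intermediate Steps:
G = -7 (G = -8 + 1 = -7)
M = -7
49593 - M = 49593 - 1*(-7) = 49593 + 7 = 49600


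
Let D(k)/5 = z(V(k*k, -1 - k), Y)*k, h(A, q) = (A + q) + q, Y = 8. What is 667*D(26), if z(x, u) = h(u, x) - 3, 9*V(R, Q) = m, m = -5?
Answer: 3034850/9 ≈ 3.3721e+5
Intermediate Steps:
V(R, Q) = -5/9 (V(R, Q) = (⅑)*(-5) = -5/9)
h(A, q) = A + 2*q
z(x, u) = -3 + u + 2*x (z(x, u) = (u + 2*x) - 3 = -3 + u + 2*x)
D(k) = 175*k/9 (D(k) = 5*((-3 + 8 + 2*(-5/9))*k) = 5*((-3 + 8 - 10/9)*k) = 5*(35*k/9) = 175*k/9)
667*D(26) = 667*((175/9)*26) = 667*(4550/9) = 3034850/9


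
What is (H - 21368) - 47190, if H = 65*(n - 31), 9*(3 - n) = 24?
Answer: -211654/3 ≈ -70551.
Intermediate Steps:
n = ⅓ (n = 3 - ⅑*24 = 3 - 8/3 = ⅓ ≈ 0.33333)
H = -5980/3 (H = 65*(⅓ - 31) = 65*(-92/3) = -5980/3 ≈ -1993.3)
(H - 21368) - 47190 = (-5980/3 - 21368) - 47190 = -70084/3 - 47190 = -211654/3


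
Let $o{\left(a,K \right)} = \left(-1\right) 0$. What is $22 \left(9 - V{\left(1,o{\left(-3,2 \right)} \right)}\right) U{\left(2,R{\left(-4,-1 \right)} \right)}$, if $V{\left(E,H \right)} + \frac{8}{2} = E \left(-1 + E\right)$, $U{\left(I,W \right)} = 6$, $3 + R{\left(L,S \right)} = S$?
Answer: $1716$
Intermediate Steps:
$R{\left(L,S \right)} = -3 + S$
$o{\left(a,K \right)} = 0$
$V{\left(E,H \right)} = -4 + E \left(-1 + E\right)$
$22 \left(9 - V{\left(1,o{\left(-3,2 \right)} \right)}\right) U{\left(2,R{\left(-4,-1 \right)} \right)} = 22 \left(9 - \left(-4 + 1^{2} - 1\right)\right) 6 = 22 \left(9 - \left(-4 + 1 - 1\right)\right) 6 = 22 \left(9 - -4\right) 6 = 22 \left(9 + 4\right) 6 = 22 \cdot 13 \cdot 6 = 286 \cdot 6 = 1716$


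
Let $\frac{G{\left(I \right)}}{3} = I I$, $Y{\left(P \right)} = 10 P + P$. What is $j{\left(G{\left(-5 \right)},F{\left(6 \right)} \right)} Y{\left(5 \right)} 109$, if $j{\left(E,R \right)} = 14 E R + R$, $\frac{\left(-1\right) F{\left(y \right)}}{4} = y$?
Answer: $-151217880$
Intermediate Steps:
$Y{\left(P \right)} = 11 P$
$G{\left(I \right)} = 3 I^{2}$ ($G{\left(I \right)} = 3 I I = 3 I^{2}$)
$F{\left(y \right)} = - 4 y$
$j{\left(E,R \right)} = R + 14 E R$ ($j{\left(E,R \right)} = 14 E R + R = R + 14 E R$)
$j{\left(G{\left(-5 \right)},F{\left(6 \right)} \right)} Y{\left(5 \right)} 109 = \left(-4\right) 6 \left(1 + 14 \cdot 3 \left(-5\right)^{2}\right) 11 \cdot 5 \cdot 109 = - 24 \left(1 + 14 \cdot 3 \cdot 25\right) 55 \cdot 109 = - 24 \left(1 + 14 \cdot 75\right) 55 \cdot 109 = - 24 \left(1 + 1050\right) 55 \cdot 109 = \left(-24\right) 1051 \cdot 55 \cdot 109 = \left(-25224\right) 55 \cdot 109 = \left(-1387320\right) 109 = -151217880$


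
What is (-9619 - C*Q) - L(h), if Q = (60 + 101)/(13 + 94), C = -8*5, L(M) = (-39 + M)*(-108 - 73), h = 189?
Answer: 1882257/107 ≈ 17591.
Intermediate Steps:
L(M) = 7059 - 181*M (L(M) = (-39 + M)*(-181) = 7059 - 181*M)
C = -40
Q = 161/107 ≈ 1.5047
(-9619 - C*Q) - L(h) = (-9619 - (-40)*161/107) - (7059 - 181*189) = (-9619 - 1*(-6440/107)) - (7059 - 34209) = (-9619 + 6440/107) - 1*(-27150) = -1022793/107 + 27150 = 1882257/107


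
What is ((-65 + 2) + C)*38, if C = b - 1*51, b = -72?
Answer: -7068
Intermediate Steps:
C = -123 (C = -72 - 1*51 = -72 - 51 = -123)
((-65 + 2) + C)*38 = ((-65 + 2) - 123)*38 = (-63 - 123)*38 = -186*38 = -7068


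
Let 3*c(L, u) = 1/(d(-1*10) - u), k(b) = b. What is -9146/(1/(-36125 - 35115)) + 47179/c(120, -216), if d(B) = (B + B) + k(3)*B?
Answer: 675056182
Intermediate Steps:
d(B) = 5*B (d(B) = (B + B) + 3*B = 2*B + 3*B = 5*B)
c(L, u) = 1/(3*(-50 - u)) (c(L, u) = 1/(3*(5*(-1*10) - u)) = 1/(3*(5*(-10) - u)) = 1/(3*(-50 - u)))
-9146/(1/(-36125 - 35115)) + 47179/c(120, -216) = -9146/(1/(-36125 - 35115)) + 47179/((-1/(150 + 3*(-216)))) = -9146/(1/(-71240)) + 47179/((-1/(150 - 648))) = -9146/(-1/71240) + 47179/((-1/(-498))) = -9146*(-71240) + 47179/((-1*(-1/498))) = 651561040 + 47179/(1/498) = 651561040 + 47179*498 = 651561040 + 23495142 = 675056182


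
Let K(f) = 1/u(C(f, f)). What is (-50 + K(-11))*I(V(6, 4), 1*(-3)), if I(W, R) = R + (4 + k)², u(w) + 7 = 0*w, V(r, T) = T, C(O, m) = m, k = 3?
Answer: -16146/7 ≈ -2306.6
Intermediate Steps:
u(w) = -7 (u(w) = -7 + 0*w = -7 + 0 = -7)
I(W, R) = 49 + R (I(W, R) = R + (4 + 3)² = R + 7² = R + 49 = 49 + R)
K(f) = -⅐ (K(f) = 1/(-7) = -⅐)
(-50 + K(-11))*I(V(6, 4), 1*(-3)) = (-50 - ⅐)*(49 + 1*(-3)) = -351*(49 - 3)/7 = -351/7*46 = -16146/7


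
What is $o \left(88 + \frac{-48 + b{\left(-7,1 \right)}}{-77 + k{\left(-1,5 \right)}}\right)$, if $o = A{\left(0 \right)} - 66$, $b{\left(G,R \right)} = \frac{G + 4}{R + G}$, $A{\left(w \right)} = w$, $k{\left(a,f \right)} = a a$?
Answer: $- \frac{23397}{4} \approx -5849.3$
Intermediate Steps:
$k{\left(a,f \right)} = a^{2}$
$b{\left(G,R \right)} = \frac{4 + G}{G + R}$
$o = -66$ ($o = 0 - 66 = -66$)
$o \left(88 + \frac{-48 + b{\left(-7,1 \right)}}{-77 + k{\left(-1,5 \right)}}\right) = - 66 \left(88 + \frac{-48 + \frac{4 - 7}{-7 + 1}}{-77 + \left(-1\right)^{2}}\right) = - 66 \left(88 + \frac{-48 + \frac{1}{-6} \left(-3\right)}{-77 + 1}\right) = - 66 \left(88 + \frac{-48 - - \frac{1}{2}}{-76}\right) = - 66 \left(88 + \left(-48 + \frac{1}{2}\right) \left(- \frac{1}{76}\right)\right) = - 66 \left(88 - - \frac{5}{8}\right) = - 66 \left(88 + \frac{5}{8}\right) = \left(-66\right) \frac{709}{8} = - \frac{23397}{4}$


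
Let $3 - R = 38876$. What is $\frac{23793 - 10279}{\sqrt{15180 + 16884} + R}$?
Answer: $- \frac{525329722}{1511078065} - \frac{108112 \sqrt{501}}{1511078065} \approx -0.34925$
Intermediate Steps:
$R = -38873$ ($R = 3 - 38876 = -38873$)
$\frac{23793 - 10279}{\sqrt{15180 + 16884} + R} = \frac{23793 - 10279}{\sqrt{15180 + 16884} - 38873} = \frac{13514}{\sqrt{32064} - 38873} = \frac{13514}{8 \sqrt{501} - 38873} = \frac{13514}{-38873 + 8 \sqrt{501}}$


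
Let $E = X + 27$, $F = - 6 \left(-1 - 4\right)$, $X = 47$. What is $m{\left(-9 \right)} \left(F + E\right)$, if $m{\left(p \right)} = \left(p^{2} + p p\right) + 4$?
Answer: $17264$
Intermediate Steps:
$m{\left(p \right)} = 4 + 2 p^{2}$ ($m{\left(p \right)} = \left(p^{2} + p^{2}\right) + 4 = 2 p^{2} + 4 = 4 + 2 p^{2}$)
$F = 30$ ($F = \left(-6\right) \left(-5\right) = 30$)
$E = 74$ ($E = 47 + 27 = 74$)
$m{\left(-9 \right)} \left(F + E\right) = \left(4 + 2 \left(-9\right)^{2}\right) \left(30 + 74\right) = \left(4 + 2 \cdot 81\right) 104 = \left(4 + 162\right) 104 = 166 \cdot 104 = 17264$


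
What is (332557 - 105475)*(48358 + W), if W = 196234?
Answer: 55542440544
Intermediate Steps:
(332557 - 105475)*(48358 + W) = (332557 - 105475)*(48358 + 196234) = 227082*244592 = 55542440544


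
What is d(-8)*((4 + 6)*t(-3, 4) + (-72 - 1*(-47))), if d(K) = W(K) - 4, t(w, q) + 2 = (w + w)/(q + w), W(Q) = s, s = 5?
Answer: -105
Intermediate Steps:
W(Q) = 5
t(w, q) = -2 + 2*w/(q + w) (t(w, q) = -2 + (w + w)/(q + w) = -2 + (2*w)/(q + w) = -2 + 2*w/(q + w))
d(K) = 1 (d(K) = 5 - 4 = 1)
d(-8)*((4 + 6)*t(-3, 4) + (-72 - 1*(-47))) = 1*((4 + 6)*(-2*4/(4 - 3)) + (-72 - 1*(-47))) = 1*(10*(-2*4/1) + (-72 + 47)) = 1*(10*(-2*4*1) - 25) = 1*(10*(-8) - 25) = 1*(-80 - 25) = 1*(-105) = -105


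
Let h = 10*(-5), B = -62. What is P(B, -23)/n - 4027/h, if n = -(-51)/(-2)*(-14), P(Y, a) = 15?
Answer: 479463/5950 ≈ 80.582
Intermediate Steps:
h = -50
n = 357 (n = -(-51)*(-1)/2*(-14) = -17*3/2*(-14) = -51/2*(-14) = 357)
P(B, -23)/n - 4027/h = 15/357 - 4027/(-50) = 15*(1/357) - 4027*(-1/50) = 5/119 + 4027/50 = 479463/5950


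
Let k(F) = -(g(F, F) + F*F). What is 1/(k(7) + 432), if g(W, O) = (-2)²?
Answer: 1/379 ≈ 0.0026385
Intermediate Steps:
g(W, O) = 4
k(F) = -4 - F² (k(F) = -(4 + F*F) = -(4 + F²) = -4 - F²)
1/(k(7) + 432) = 1/((-4 - 1*7²) + 432) = 1/((-4 - 1*49) + 432) = 1/((-4 - 49) + 432) = 1/(-53 + 432) = 1/379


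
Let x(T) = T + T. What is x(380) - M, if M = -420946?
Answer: 421706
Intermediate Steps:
x(T) = 2*T
x(380) - M = 2*380 - 1*(-420946) = 760 + 420946 = 421706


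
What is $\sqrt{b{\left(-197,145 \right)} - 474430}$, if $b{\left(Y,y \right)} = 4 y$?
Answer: $135 i \sqrt{26} \approx 688.37 i$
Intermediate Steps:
$\sqrt{b{\left(-197,145 \right)} - 474430} = \sqrt{4 \cdot 145 - 474430} = \sqrt{580 - 474430} = \sqrt{-473850} = 135 i \sqrt{26}$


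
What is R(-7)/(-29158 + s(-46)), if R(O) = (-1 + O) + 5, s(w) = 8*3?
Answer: 3/29134 ≈ 0.00010297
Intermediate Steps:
s(w) = 24
R(O) = 4 + O
R(-7)/(-29158 + s(-46)) = (4 - 7)/(-29158 + 24) = -3/(-29134) = -1/29134*(-3) = 3/29134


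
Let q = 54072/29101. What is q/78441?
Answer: 18024/760903847 ≈ 2.3688e-5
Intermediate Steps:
q = 54072/29101 (q = 54072*(1/29101) = 54072/29101 ≈ 1.8581)
q/78441 = (54072/29101)/78441 = (54072/29101)*(1/78441) = 18024/760903847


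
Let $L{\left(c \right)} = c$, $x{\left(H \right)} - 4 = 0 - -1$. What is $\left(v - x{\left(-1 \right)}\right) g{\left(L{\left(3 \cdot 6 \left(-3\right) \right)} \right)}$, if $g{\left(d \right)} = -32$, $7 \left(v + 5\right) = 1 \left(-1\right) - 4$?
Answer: $\frac{2400}{7} \approx 342.86$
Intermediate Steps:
$x{\left(H \right)} = 5$ ($x{\left(H \right)} = 4 + \left(0 - -1\right) = 4 + \left(0 + 1\right) = 4 + 1 = 5$)
$v = - \frac{40}{7}$ ($v = -5 + \frac{1 \left(-1\right) - 4}{7} = -5 + \frac{-1 - 4}{7} = -5 + \frac{1}{7} \left(-5\right) = -5 - \frac{5}{7} = - \frac{40}{7} \approx -5.7143$)
$\left(v - x{\left(-1 \right)}\right) g{\left(L{\left(3 \cdot 6 \left(-3\right) \right)} \right)} = \left(- \frac{40}{7} - 5\right) \left(-32\right) = \left(- \frac{75}{7}\right) \left(-32\right) = \frac{2400}{7}$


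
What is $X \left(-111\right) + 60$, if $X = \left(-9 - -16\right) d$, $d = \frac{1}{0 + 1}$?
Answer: $-717$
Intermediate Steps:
$d = 1$ ($d = 1^{-1} = 1$)
$X = 7$ ($X = \left(-9 - -16\right) 1 = \left(-9 + 16\right) 1 = 7 \cdot 1 = 7$)
$X \left(-111\right) + 60 = 7 \left(-111\right) + 60 = -777 + 60 = -717$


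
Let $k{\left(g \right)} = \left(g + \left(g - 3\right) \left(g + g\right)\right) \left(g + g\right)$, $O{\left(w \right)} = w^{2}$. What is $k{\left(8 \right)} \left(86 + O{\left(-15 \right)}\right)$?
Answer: $437888$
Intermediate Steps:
$k{\left(g \right)} = 2 g \left(g + 2 g \left(-3 + g\right)\right)$ ($k{\left(g \right)} = \left(g + \left(-3 + g\right) 2 g\right) 2 g = \left(g + 2 g \left(-3 + g\right)\right) 2 g = 2 g \left(g + 2 g \left(-3 + g\right)\right)$)
$k{\left(8 \right)} \left(86 + O{\left(-15 \right)}\right) = 8^{2} \left(-10 + 4 \cdot 8\right) \left(86 + \left(-15\right)^{2}\right) = 64 \left(-10 + 32\right) \left(86 + 225\right) = 64 \cdot 22 \cdot 311 = 1408 \cdot 311 = 437888$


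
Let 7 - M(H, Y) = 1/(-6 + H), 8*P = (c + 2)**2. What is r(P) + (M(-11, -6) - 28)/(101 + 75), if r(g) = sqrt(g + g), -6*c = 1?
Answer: 895/1122 ≈ 0.79768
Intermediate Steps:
c = -1/6 (c = -1/6*1 = -1/6 ≈ -0.16667)
P = 121/288 (P = (-1/6 + 2)**2/8 = (11/6)**2/8 = (1/8)*(121/36) = 121/288 ≈ 0.42014)
M(H, Y) = 7 - 1/(-6 + H)
r(g) = sqrt(2)*sqrt(g) (r(g) = sqrt(2*g) = sqrt(2)*sqrt(g))
r(P) + (M(-11, -6) - 28)/(101 + 75) = sqrt(2)*sqrt(121/288) + ((-43 + 7*(-11))/(-6 - 11) - 28)/(101 + 75) = sqrt(2)*(11*sqrt(2)/24) + ((-43 - 77)/(-17) - 28)/176 = 11/12 + (-1/17*(-120) - 28)*(1/176) = 11/12 + (120/17 - 28)*(1/176) = 11/12 - 356/17*1/176 = 11/12 - 89/748 = 895/1122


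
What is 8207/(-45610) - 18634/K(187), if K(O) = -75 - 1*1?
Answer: 106159126/433295 ≈ 245.00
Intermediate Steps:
K(O) = -76 (K(O) = -75 - 1 = -76)
8207/(-45610) - 18634/K(187) = 8207/(-45610) - 18634/(-76) = 8207*(-1/45610) - 18634*(-1/76) = -8207/45610 + 9317/38 = 106159126/433295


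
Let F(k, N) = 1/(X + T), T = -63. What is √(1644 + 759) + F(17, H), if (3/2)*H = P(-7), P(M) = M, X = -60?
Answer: -1/123 + 3*√267 ≈ 49.012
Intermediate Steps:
H = -14/3 (H = (⅔)*(-7) = -14/3 ≈ -4.6667)
F(k, N) = -1/123 (F(k, N) = 1/(-60 - 63) = 1/(-123) = -1/123)
√(1644 + 759) + F(17, H) = √(1644 + 759) - 1/123 = √2403 - 1/123 = 3*√267 - 1/123 = -1/123 + 3*√267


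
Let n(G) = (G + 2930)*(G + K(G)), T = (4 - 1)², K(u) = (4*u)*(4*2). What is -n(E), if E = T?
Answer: -872883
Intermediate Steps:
K(u) = 32*u (K(u) = (4*u)*8 = 32*u)
T = 9 (T = 3² = 9)
E = 9
n(G) = 33*G*(2930 + G) (n(G) = (G + 2930)*(G + 32*G) = (2930 + G)*(33*G) = 33*G*(2930 + G))
-n(E) = -33*9*(2930 + 9) = -33*9*2939 = -1*872883 = -872883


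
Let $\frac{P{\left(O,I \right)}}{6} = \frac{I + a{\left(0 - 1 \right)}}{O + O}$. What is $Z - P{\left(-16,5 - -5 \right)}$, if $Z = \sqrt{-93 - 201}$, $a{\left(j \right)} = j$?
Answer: $\frac{27}{16} + 7 i \sqrt{6} \approx 1.6875 + 17.146 i$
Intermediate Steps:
$P{\left(O,I \right)} = \frac{3 \left(-1 + I\right)}{O}$ ($P{\left(O,I \right)} = 6 \frac{I + \left(0 - 1\right)}{O + O} = 6 \frac{I + \left(0 - 1\right)}{2 O} = 6 \left(I - 1\right) \frac{1}{2 O} = 6 \left(-1 + I\right) \frac{1}{2 O} = 6 \frac{-1 + I}{2 O} = \frac{3 \left(-1 + I\right)}{O}$)
$Z = 7 i \sqrt{6}$ ($Z = \sqrt{-294} = 7 i \sqrt{6} \approx 17.146 i$)
$Z - P{\left(-16,5 - -5 \right)} = 7 i \sqrt{6} - \frac{3 \left(-1 + \left(5 - -5\right)\right)}{-16} = 7 i \sqrt{6} - 3 \left(- \frac{1}{16}\right) \left(-1 + \left(5 + 5\right)\right) = 7 i \sqrt{6} - 3 \left(- \frac{1}{16}\right) \left(-1 + 10\right) = 7 i \sqrt{6} - 3 \left(- \frac{1}{16}\right) 9 = 7 i \sqrt{6} - - \frac{27}{16} = 7 i \sqrt{6} + \frac{27}{16} = \frac{27}{16} + 7 i \sqrt{6}$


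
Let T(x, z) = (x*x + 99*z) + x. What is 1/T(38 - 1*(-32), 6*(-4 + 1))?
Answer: 1/3188 ≈ 0.00031368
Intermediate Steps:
T(x, z) = x + x² + 99*z (T(x, z) = (x² + 99*z) + x = x + x² + 99*z)
1/T(38 - 1*(-32), 6*(-4 + 1)) = 1/((38 - 1*(-32)) + (38 - 1*(-32))² + 99*(6*(-4 + 1))) = 1/((38 + 32) + (38 + 32)² + 99*(6*(-3))) = 1/(70 + 70² + 99*(-18)) = 1/(70 + 4900 - 1782) = 1/3188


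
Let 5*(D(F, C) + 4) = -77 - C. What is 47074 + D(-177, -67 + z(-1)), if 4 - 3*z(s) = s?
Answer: 141203/3 ≈ 47068.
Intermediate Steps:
z(s) = 4/3 - s/3
D(F, C) = -97/5 - C/5 (D(F, C) = -4 + (-77 - C)/5 = -4 + (-77/5 - C/5) = -97/5 - C/5)
47074 + D(-177, -67 + z(-1)) = 47074 + (-97/5 - (-67 + (4/3 - ⅓*(-1)))/5) = 47074 + (-97/5 - (-67 + (4/3 + ⅓))/5) = 47074 + (-97/5 - (-67 + 5/3)/5) = 47074 + (-97/5 - ⅕*(-196/3)) = 47074 + (-97/5 + 196/15) = 47074 - 19/3 = 141203/3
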